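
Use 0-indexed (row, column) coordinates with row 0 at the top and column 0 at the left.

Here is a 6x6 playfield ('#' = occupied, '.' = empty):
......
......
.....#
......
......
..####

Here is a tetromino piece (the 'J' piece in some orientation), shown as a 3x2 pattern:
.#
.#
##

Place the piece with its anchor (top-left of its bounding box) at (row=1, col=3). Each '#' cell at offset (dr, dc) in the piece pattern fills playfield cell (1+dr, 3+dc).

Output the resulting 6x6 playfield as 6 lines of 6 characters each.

Answer: ......
....#.
....##
...##.
......
..####

Derivation:
Fill (1+0,3+1) = (1,4)
Fill (1+1,3+1) = (2,4)
Fill (1+2,3+0) = (3,3)
Fill (1+2,3+1) = (3,4)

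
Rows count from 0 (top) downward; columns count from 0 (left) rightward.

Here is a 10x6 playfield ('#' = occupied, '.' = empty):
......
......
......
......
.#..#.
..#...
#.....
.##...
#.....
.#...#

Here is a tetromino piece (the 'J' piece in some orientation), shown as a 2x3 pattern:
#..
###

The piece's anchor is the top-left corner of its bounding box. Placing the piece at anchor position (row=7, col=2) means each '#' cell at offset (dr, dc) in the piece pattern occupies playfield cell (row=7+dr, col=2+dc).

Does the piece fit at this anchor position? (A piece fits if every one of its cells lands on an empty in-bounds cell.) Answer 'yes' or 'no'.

Answer: no

Derivation:
Check each piece cell at anchor (7, 2):
  offset (0,0) -> (7,2): occupied ('#') -> FAIL
  offset (1,0) -> (8,2): empty -> OK
  offset (1,1) -> (8,3): empty -> OK
  offset (1,2) -> (8,4): empty -> OK
All cells valid: no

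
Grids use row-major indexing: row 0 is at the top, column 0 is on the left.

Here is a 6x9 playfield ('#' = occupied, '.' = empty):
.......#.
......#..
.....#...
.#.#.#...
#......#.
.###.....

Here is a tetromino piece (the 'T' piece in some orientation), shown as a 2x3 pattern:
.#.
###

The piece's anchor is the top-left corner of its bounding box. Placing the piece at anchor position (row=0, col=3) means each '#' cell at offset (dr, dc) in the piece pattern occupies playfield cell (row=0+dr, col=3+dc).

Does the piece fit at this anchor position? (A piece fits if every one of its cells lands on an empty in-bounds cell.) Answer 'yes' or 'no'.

Answer: yes

Derivation:
Check each piece cell at anchor (0, 3):
  offset (0,1) -> (0,4): empty -> OK
  offset (1,0) -> (1,3): empty -> OK
  offset (1,1) -> (1,4): empty -> OK
  offset (1,2) -> (1,5): empty -> OK
All cells valid: yes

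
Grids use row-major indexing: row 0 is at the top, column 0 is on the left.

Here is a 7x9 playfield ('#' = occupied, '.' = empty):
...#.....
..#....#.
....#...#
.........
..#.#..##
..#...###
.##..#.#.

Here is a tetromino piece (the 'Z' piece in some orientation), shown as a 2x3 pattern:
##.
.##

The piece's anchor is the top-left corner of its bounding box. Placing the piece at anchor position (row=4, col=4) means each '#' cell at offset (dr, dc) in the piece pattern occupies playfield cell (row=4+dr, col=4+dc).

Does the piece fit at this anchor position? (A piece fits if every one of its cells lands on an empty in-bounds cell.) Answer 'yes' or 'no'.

Check each piece cell at anchor (4, 4):
  offset (0,0) -> (4,4): occupied ('#') -> FAIL
  offset (0,1) -> (4,5): empty -> OK
  offset (1,1) -> (5,5): empty -> OK
  offset (1,2) -> (5,6): occupied ('#') -> FAIL
All cells valid: no

Answer: no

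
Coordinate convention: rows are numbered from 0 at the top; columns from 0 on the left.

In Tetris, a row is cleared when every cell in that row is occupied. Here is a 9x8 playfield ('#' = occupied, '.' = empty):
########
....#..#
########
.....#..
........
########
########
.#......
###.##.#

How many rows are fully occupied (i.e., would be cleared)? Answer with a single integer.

Check each row:
  row 0: 0 empty cells -> FULL (clear)
  row 1: 6 empty cells -> not full
  row 2: 0 empty cells -> FULL (clear)
  row 3: 7 empty cells -> not full
  row 4: 8 empty cells -> not full
  row 5: 0 empty cells -> FULL (clear)
  row 6: 0 empty cells -> FULL (clear)
  row 7: 7 empty cells -> not full
  row 8: 2 empty cells -> not full
Total rows cleared: 4

Answer: 4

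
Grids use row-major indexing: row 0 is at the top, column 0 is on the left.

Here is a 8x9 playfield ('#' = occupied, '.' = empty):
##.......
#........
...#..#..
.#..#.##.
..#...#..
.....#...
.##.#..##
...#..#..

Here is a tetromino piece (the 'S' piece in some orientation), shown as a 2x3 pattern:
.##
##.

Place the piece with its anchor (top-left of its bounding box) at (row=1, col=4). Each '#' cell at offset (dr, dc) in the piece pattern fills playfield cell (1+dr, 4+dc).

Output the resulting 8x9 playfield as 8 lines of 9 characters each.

Fill (1+0,4+1) = (1,5)
Fill (1+0,4+2) = (1,6)
Fill (1+1,4+0) = (2,4)
Fill (1+1,4+1) = (2,5)

Answer: ##.......
#....##..
...####..
.#..#.##.
..#...#..
.....#...
.##.#..##
...#..#..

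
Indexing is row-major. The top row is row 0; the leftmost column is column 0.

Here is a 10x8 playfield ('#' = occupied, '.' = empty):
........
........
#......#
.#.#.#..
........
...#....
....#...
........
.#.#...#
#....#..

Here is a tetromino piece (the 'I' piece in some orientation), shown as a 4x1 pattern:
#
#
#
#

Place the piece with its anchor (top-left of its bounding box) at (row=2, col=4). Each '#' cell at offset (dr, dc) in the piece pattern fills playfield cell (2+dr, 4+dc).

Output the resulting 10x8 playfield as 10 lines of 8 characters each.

Answer: ........
........
#...#..#
.#.###..
....#...
...##...
....#...
........
.#.#...#
#....#..

Derivation:
Fill (2+0,4+0) = (2,4)
Fill (2+1,4+0) = (3,4)
Fill (2+2,4+0) = (4,4)
Fill (2+3,4+0) = (5,4)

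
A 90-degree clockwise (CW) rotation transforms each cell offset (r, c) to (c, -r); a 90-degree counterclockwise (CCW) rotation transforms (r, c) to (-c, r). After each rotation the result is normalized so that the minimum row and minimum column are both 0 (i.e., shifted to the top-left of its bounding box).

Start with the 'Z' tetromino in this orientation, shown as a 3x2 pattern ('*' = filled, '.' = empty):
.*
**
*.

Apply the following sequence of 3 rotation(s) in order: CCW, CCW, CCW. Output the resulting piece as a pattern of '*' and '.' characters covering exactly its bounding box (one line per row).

Answer: **.
.**

Derivation:
Start:
.*
**
*.
After rotation 1 (CCW):
**.
.**
After rotation 2 (CCW):
.*
**
*.
After rotation 3 (CCW):
**.
.**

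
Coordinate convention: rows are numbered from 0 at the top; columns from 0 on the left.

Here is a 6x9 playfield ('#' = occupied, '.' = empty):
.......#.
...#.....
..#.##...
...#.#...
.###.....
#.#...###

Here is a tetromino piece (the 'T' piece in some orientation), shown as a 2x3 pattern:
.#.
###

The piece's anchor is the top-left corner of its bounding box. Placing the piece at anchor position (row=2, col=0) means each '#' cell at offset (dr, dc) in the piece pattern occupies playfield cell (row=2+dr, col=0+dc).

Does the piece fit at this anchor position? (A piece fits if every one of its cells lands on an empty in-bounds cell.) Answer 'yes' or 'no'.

Check each piece cell at anchor (2, 0):
  offset (0,1) -> (2,1): empty -> OK
  offset (1,0) -> (3,0): empty -> OK
  offset (1,1) -> (3,1): empty -> OK
  offset (1,2) -> (3,2): empty -> OK
All cells valid: yes

Answer: yes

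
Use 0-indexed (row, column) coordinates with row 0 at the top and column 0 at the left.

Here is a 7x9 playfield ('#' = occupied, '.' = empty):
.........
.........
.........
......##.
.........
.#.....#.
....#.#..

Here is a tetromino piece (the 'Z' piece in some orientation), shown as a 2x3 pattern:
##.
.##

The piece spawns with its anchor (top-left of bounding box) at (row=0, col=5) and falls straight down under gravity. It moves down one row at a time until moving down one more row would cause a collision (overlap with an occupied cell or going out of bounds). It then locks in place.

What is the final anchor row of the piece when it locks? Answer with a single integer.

Spawn at (row=0, col=5). Try each row:
  row 0: fits
  row 1: fits
  row 2: blocked -> lock at row 1

Answer: 1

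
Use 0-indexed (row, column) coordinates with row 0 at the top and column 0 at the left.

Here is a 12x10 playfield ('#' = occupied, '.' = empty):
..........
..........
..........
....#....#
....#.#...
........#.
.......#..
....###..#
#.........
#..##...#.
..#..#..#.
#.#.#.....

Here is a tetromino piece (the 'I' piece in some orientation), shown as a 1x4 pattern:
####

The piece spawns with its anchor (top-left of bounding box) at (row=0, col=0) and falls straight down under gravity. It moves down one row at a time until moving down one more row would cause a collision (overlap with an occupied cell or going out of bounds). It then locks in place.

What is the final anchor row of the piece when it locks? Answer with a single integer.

Answer: 7

Derivation:
Spawn at (row=0, col=0). Try each row:
  row 0: fits
  row 1: fits
  row 2: fits
  row 3: fits
  row 4: fits
  row 5: fits
  row 6: fits
  row 7: fits
  row 8: blocked -> lock at row 7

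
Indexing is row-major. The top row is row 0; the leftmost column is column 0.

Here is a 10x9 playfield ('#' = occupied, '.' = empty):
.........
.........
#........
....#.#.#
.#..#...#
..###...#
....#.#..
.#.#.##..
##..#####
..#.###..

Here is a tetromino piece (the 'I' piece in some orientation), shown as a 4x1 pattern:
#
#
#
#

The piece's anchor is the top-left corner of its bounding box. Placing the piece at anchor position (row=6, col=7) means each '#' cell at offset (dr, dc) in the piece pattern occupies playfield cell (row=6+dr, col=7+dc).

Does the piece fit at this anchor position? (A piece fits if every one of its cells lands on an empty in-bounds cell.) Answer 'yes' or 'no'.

Answer: no

Derivation:
Check each piece cell at anchor (6, 7):
  offset (0,0) -> (6,7): empty -> OK
  offset (1,0) -> (7,7): empty -> OK
  offset (2,0) -> (8,7): occupied ('#') -> FAIL
  offset (3,0) -> (9,7): empty -> OK
All cells valid: no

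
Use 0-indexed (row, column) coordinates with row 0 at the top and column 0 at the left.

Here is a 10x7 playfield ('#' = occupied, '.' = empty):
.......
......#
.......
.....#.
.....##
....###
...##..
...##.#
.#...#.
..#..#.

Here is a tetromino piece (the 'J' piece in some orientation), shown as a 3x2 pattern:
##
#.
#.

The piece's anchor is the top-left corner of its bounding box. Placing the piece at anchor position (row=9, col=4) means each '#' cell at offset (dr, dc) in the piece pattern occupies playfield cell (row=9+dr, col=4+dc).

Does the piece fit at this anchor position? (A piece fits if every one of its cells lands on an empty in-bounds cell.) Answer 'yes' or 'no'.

Answer: no

Derivation:
Check each piece cell at anchor (9, 4):
  offset (0,0) -> (9,4): empty -> OK
  offset (0,1) -> (9,5): occupied ('#') -> FAIL
  offset (1,0) -> (10,4): out of bounds -> FAIL
  offset (2,0) -> (11,4): out of bounds -> FAIL
All cells valid: no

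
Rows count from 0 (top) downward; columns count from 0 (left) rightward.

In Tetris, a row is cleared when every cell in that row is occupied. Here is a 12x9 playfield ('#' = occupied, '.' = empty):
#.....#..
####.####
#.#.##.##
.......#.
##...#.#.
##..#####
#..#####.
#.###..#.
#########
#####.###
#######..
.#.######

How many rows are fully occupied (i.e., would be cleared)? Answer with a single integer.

Check each row:
  row 0: 7 empty cells -> not full
  row 1: 1 empty cell -> not full
  row 2: 3 empty cells -> not full
  row 3: 8 empty cells -> not full
  row 4: 5 empty cells -> not full
  row 5: 2 empty cells -> not full
  row 6: 3 empty cells -> not full
  row 7: 4 empty cells -> not full
  row 8: 0 empty cells -> FULL (clear)
  row 9: 1 empty cell -> not full
  row 10: 2 empty cells -> not full
  row 11: 2 empty cells -> not full
Total rows cleared: 1

Answer: 1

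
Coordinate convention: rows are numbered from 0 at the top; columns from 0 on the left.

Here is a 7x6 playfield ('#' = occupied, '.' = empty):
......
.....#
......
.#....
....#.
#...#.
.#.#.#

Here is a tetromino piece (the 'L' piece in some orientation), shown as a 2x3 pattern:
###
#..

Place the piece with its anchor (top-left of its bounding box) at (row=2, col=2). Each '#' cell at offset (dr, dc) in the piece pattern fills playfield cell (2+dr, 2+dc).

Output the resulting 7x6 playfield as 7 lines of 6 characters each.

Answer: ......
.....#
..###.
.##...
....#.
#...#.
.#.#.#

Derivation:
Fill (2+0,2+0) = (2,2)
Fill (2+0,2+1) = (2,3)
Fill (2+0,2+2) = (2,4)
Fill (2+1,2+0) = (3,2)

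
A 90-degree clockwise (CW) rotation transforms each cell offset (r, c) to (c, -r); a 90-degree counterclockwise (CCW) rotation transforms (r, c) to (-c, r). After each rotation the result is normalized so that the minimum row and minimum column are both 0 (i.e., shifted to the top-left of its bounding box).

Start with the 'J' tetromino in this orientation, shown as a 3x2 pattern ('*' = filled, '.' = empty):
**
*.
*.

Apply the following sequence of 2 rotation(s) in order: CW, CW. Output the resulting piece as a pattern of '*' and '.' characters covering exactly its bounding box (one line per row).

Start:
**
*.
*.
After rotation 1 (CW):
***
..*
After rotation 2 (CW):
.*
.*
**

Answer: .*
.*
**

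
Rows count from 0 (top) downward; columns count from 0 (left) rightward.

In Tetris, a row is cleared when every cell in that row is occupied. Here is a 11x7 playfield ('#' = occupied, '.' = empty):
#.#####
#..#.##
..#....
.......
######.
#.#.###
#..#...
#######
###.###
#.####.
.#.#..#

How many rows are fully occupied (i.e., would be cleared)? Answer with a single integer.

Answer: 1

Derivation:
Check each row:
  row 0: 1 empty cell -> not full
  row 1: 3 empty cells -> not full
  row 2: 6 empty cells -> not full
  row 3: 7 empty cells -> not full
  row 4: 1 empty cell -> not full
  row 5: 2 empty cells -> not full
  row 6: 5 empty cells -> not full
  row 7: 0 empty cells -> FULL (clear)
  row 8: 1 empty cell -> not full
  row 9: 2 empty cells -> not full
  row 10: 4 empty cells -> not full
Total rows cleared: 1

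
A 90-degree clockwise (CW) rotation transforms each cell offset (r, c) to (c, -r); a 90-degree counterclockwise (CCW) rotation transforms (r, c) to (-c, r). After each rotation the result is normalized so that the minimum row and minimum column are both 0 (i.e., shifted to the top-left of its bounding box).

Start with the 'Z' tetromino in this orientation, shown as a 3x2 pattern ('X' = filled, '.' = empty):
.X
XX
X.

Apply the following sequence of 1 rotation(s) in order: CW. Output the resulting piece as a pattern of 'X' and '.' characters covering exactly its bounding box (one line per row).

Start:
.X
XX
X.
After rotation 1 (CW):
XX.
.XX

Answer: XX.
.XX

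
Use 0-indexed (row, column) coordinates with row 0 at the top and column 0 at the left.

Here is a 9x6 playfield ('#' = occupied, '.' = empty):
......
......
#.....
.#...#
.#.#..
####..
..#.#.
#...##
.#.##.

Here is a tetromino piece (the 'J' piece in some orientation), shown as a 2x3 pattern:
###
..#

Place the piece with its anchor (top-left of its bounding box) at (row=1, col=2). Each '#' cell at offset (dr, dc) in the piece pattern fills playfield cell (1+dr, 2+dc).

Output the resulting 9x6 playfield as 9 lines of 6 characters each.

Fill (1+0,2+0) = (1,2)
Fill (1+0,2+1) = (1,3)
Fill (1+0,2+2) = (1,4)
Fill (1+1,2+2) = (2,4)

Answer: ......
..###.
#...#.
.#...#
.#.#..
####..
..#.#.
#...##
.#.##.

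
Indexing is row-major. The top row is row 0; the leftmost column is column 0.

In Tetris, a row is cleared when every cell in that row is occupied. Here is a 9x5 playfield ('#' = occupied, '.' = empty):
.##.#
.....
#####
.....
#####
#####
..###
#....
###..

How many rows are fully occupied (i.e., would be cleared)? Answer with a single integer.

Check each row:
  row 0: 2 empty cells -> not full
  row 1: 5 empty cells -> not full
  row 2: 0 empty cells -> FULL (clear)
  row 3: 5 empty cells -> not full
  row 4: 0 empty cells -> FULL (clear)
  row 5: 0 empty cells -> FULL (clear)
  row 6: 2 empty cells -> not full
  row 7: 4 empty cells -> not full
  row 8: 2 empty cells -> not full
Total rows cleared: 3

Answer: 3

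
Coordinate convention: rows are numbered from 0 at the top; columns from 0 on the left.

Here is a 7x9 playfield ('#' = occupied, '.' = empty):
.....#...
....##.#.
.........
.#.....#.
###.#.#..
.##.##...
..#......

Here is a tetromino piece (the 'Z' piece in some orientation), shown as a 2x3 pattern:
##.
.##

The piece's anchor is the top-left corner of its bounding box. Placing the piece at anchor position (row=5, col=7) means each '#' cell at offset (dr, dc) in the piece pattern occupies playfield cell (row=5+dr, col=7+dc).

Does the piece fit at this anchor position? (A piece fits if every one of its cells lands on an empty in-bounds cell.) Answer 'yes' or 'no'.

Check each piece cell at anchor (5, 7):
  offset (0,0) -> (5,7): empty -> OK
  offset (0,1) -> (5,8): empty -> OK
  offset (1,1) -> (6,8): empty -> OK
  offset (1,2) -> (6,9): out of bounds -> FAIL
All cells valid: no

Answer: no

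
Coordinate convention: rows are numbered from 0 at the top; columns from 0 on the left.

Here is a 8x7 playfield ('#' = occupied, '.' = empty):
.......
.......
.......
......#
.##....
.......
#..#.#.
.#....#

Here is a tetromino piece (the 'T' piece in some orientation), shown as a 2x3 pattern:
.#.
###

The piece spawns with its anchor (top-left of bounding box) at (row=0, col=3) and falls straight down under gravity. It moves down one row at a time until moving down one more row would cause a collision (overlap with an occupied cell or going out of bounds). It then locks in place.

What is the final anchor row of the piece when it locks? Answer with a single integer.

Spawn at (row=0, col=3). Try each row:
  row 0: fits
  row 1: fits
  row 2: fits
  row 3: fits
  row 4: fits
  row 5: blocked -> lock at row 4

Answer: 4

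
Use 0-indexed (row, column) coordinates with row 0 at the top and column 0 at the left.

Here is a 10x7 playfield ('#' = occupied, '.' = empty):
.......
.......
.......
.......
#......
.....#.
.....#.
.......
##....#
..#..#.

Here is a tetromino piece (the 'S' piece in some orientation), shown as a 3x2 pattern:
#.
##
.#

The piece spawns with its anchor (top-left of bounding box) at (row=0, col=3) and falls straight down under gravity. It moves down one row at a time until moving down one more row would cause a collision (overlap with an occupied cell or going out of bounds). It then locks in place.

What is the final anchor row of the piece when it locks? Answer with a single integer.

Answer: 7

Derivation:
Spawn at (row=0, col=3). Try each row:
  row 0: fits
  row 1: fits
  row 2: fits
  row 3: fits
  row 4: fits
  row 5: fits
  row 6: fits
  row 7: fits
  row 8: blocked -> lock at row 7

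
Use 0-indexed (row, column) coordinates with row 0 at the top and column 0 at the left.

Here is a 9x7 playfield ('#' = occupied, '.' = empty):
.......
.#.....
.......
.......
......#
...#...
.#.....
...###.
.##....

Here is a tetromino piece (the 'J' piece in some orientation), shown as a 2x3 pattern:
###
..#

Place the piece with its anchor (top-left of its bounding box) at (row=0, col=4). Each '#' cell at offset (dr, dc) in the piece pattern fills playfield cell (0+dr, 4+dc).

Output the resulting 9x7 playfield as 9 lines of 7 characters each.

Fill (0+0,4+0) = (0,4)
Fill (0+0,4+1) = (0,5)
Fill (0+0,4+2) = (0,6)
Fill (0+1,4+2) = (1,6)

Answer: ....###
.#....#
.......
.......
......#
...#...
.#.....
...###.
.##....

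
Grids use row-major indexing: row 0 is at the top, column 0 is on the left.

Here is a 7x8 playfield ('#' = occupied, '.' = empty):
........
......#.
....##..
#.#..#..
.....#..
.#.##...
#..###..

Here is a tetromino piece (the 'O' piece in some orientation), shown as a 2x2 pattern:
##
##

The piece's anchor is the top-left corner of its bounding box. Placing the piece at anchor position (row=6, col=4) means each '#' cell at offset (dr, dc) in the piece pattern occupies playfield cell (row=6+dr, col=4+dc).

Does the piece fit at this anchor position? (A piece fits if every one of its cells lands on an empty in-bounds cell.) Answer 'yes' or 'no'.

Check each piece cell at anchor (6, 4):
  offset (0,0) -> (6,4): occupied ('#') -> FAIL
  offset (0,1) -> (6,5): occupied ('#') -> FAIL
  offset (1,0) -> (7,4): out of bounds -> FAIL
  offset (1,1) -> (7,5): out of bounds -> FAIL
All cells valid: no

Answer: no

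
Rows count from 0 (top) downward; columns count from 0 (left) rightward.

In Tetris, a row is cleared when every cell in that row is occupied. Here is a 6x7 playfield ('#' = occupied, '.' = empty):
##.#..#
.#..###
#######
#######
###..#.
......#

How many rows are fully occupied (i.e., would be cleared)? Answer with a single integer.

Check each row:
  row 0: 3 empty cells -> not full
  row 1: 3 empty cells -> not full
  row 2: 0 empty cells -> FULL (clear)
  row 3: 0 empty cells -> FULL (clear)
  row 4: 3 empty cells -> not full
  row 5: 6 empty cells -> not full
Total rows cleared: 2

Answer: 2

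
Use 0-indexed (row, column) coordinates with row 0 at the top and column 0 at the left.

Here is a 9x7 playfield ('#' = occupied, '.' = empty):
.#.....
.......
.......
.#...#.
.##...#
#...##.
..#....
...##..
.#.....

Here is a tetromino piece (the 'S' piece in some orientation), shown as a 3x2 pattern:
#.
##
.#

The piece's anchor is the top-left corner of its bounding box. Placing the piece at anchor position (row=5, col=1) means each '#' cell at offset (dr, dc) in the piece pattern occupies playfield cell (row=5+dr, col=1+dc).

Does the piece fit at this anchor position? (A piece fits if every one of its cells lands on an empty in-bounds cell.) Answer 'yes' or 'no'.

Answer: no

Derivation:
Check each piece cell at anchor (5, 1):
  offset (0,0) -> (5,1): empty -> OK
  offset (1,0) -> (6,1): empty -> OK
  offset (1,1) -> (6,2): occupied ('#') -> FAIL
  offset (2,1) -> (7,2): empty -> OK
All cells valid: no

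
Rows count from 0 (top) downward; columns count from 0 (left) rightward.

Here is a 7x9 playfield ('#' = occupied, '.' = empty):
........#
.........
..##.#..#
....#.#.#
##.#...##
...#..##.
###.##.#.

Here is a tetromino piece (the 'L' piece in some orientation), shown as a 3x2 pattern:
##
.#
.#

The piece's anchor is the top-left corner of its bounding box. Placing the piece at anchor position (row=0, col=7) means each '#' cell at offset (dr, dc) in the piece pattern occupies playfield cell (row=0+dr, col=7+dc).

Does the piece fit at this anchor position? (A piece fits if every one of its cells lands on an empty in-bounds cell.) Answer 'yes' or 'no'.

Check each piece cell at anchor (0, 7):
  offset (0,0) -> (0,7): empty -> OK
  offset (0,1) -> (0,8): occupied ('#') -> FAIL
  offset (1,1) -> (1,8): empty -> OK
  offset (2,1) -> (2,8): occupied ('#') -> FAIL
All cells valid: no

Answer: no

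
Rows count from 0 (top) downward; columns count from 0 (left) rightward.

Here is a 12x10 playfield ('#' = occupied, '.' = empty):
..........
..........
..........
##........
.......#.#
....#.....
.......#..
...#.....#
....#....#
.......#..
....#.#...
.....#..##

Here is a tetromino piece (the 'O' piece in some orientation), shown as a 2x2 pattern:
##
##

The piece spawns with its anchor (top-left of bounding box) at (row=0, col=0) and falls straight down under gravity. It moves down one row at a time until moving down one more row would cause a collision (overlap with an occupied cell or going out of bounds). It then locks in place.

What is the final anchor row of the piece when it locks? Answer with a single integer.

Spawn at (row=0, col=0). Try each row:
  row 0: fits
  row 1: fits
  row 2: blocked -> lock at row 1

Answer: 1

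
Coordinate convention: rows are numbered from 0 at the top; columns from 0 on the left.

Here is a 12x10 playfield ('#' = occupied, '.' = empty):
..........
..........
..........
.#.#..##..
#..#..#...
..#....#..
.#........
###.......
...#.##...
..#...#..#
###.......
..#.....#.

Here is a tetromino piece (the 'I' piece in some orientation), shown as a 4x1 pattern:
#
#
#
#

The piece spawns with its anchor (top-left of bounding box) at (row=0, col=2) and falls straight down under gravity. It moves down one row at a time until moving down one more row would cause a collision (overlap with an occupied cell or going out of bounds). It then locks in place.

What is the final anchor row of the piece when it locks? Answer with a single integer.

Spawn at (row=0, col=2). Try each row:
  row 0: fits
  row 1: fits
  row 2: blocked -> lock at row 1

Answer: 1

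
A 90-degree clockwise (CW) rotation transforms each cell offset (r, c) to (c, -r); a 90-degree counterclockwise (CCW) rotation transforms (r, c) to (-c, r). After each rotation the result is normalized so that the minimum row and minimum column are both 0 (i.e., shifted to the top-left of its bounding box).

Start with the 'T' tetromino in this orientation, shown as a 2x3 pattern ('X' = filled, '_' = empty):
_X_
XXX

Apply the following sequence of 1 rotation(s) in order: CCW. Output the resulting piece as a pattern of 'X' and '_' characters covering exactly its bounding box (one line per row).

Answer: _X
XX
_X

Derivation:
Start:
_X_
XXX
After rotation 1 (CCW):
_X
XX
_X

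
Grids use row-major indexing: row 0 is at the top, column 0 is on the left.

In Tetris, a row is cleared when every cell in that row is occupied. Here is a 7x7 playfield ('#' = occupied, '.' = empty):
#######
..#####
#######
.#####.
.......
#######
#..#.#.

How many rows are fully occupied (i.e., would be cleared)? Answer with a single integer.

Answer: 3

Derivation:
Check each row:
  row 0: 0 empty cells -> FULL (clear)
  row 1: 2 empty cells -> not full
  row 2: 0 empty cells -> FULL (clear)
  row 3: 2 empty cells -> not full
  row 4: 7 empty cells -> not full
  row 5: 0 empty cells -> FULL (clear)
  row 6: 4 empty cells -> not full
Total rows cleared: 3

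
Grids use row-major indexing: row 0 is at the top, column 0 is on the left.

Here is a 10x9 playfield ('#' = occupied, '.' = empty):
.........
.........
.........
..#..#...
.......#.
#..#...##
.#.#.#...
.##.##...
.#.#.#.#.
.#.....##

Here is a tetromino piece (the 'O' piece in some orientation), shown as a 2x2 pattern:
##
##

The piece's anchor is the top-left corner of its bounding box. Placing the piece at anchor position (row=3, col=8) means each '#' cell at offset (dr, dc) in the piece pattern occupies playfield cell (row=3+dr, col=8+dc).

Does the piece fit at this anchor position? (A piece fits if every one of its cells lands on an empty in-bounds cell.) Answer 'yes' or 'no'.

Check each piece cell at anchor (3, 8):
  offset (0,0) -> (3,8): empty -> OK
  offset (0,1) -> (3,9): out of bounds -> FAIL
  offset (1,0) -> (4,8): empty -> OK
  offset (1,1) -> (4,9): out of bounds -> FAIL
All cells valid: no

Answer: no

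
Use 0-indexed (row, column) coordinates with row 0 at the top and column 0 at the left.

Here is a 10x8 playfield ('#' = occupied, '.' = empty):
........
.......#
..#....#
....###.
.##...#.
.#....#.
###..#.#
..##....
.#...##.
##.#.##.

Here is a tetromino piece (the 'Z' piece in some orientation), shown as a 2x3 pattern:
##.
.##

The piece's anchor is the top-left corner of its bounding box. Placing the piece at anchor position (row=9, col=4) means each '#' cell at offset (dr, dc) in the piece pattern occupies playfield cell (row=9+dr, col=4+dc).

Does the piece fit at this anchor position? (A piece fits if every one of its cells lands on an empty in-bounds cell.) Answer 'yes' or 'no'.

Answer: no

Derivation:
Check each piece cell at anchor (9, 4):
  offset (0,0) -> (9,4): empty -> OK
  offset (0,1) -> (9,5): occupied ('#') -> FAIL
  offset (1,1) -> (10,5): out of bounds -> FAIL
  offset (1,2) -> (10,6): out of bounds -> FAIL
All cells valid: no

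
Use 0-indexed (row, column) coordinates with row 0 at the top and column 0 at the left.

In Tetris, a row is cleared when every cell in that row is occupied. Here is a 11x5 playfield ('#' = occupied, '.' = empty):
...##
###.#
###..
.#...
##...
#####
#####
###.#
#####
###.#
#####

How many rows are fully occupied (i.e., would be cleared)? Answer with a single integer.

Answer: 4

Derivation:
Check each row:
  row 0: 3 empty cells -> not full
  row 1: 1 empty cell -> not full
  row 2: 2 empty cells -> not full
  row 3: 4 empty cells -> not full
  row 4: 3 empty cells -> not full
  row 5: 0 empty cells -> FULL (clear)
  row 6: 0 empty cells -> FULL (clear)
  row 7: 1 empty cell -> not full
  row 8: 0 empty cells -> FULL (clear)
  row 9: 1 empty cell -> not full
  row 10: 0 empty cells -> FULL (clear)
Total rows cleared: 4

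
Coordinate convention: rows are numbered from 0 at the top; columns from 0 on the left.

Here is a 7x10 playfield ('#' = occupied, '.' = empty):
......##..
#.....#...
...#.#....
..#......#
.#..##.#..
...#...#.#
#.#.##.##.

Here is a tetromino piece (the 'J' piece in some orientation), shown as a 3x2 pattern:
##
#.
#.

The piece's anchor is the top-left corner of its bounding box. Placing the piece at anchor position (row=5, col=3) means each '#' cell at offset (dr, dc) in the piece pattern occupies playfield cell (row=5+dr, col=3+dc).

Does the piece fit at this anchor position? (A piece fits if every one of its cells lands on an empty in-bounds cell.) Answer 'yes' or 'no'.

Check each piece cell at anchor (5, 3):
  offset (0,0) -> (5,3): occupied ('#') -> FAIL
  offset (0,1) -> (5,4): empty -> OK
  offset (1,0) -> (6,3): empty -> OK
  offset (2,0) -> (7,3): out of bounds -> FAIL
All cells valid: no

Answer: no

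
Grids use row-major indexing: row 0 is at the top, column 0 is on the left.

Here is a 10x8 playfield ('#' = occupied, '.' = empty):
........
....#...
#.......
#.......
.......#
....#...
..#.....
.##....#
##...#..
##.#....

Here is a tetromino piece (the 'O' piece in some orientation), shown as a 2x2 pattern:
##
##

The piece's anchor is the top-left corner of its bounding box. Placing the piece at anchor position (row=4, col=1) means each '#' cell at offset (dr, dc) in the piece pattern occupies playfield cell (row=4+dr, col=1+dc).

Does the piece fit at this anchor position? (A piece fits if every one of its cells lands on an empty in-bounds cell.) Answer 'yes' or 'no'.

Answer: yes

Derivation:
Check each piece cell at anchor (4, 1):
  offset (0,0) -> (4,1): empty -> OK
  offset (0,1) -> (4,2): empty -> OK
  offset (1,0) -> (5,1): empty -> OK
  offset (1,1) -> (5,2): empty -> OK
All cells valid: yes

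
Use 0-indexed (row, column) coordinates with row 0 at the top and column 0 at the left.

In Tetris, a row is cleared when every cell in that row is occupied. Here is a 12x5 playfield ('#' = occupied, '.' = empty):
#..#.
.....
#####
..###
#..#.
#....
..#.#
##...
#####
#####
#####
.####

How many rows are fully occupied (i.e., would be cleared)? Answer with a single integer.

Answer: 4

Derivation:
Check each row:
  row 0: 3 empty cells -> not full
  row 1: 5 empty cells -> not full
  row 2: 0 empty cells -> FULL (clear)
  row 3: 2 empty cells -> not full
  row 4: 3 empty cells -> not full
  row 5: 4 empty cells -> not full
  row 6: 3 empty cells -> not full
  row 7: 3 empty cells -> not full
  row 8: 0 empty cells -> FULL (clear)
  row 9: 0 empty cells -> FULL (clear)
  row 10: 0 empty cells -> FULL (clear)
  row 11: 1 empty cell -> not full
Total rows cleared: 4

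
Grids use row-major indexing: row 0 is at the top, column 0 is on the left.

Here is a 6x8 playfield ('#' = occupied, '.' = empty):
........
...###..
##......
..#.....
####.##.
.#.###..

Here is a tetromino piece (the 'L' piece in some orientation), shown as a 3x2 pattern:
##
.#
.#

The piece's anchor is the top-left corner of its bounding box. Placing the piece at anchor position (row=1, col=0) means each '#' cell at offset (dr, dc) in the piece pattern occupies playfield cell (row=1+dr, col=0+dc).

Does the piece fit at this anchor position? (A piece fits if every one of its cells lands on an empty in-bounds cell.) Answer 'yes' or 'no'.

Check each piece cell at anchor (1, 0):
  offset (0,0) -> (1,0): empty -> OK
  offset (0,1) -> (1,1): empty -> OK
  offset (1,1) -> (2,1): occupied ('#') -> FAIL
  offset (2,1) -> (3,1): empty -> OK
All cells valid: no

Answer: no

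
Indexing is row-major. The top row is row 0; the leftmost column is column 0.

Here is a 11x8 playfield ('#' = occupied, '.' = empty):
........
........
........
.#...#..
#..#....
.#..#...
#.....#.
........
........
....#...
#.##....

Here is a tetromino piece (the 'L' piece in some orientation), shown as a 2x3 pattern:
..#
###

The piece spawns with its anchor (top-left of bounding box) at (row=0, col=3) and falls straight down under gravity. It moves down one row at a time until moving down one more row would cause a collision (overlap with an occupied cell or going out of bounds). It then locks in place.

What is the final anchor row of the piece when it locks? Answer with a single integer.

Answer: 1

Derivation:
Spawn at (row=0, col=3). Try each row:
  row 0: fits
  row 1: fits
  row 2: blocked -> lock at row 1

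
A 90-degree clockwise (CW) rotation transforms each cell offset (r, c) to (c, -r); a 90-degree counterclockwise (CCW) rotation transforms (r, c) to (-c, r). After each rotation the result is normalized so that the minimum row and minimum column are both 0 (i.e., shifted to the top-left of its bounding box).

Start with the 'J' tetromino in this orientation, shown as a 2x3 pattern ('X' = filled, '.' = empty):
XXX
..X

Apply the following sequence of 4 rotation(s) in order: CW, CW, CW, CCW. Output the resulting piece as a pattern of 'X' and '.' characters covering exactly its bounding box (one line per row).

Start:
XXX
..X
After rotation 1 (CW):
.X
.X
XX
After rotation 2 (CW):
X..
XXX
After rotation 3 (CW):
XX
X.
X.
After rotation 4 (CCW):
X..
XXX

Answer: X..
XXX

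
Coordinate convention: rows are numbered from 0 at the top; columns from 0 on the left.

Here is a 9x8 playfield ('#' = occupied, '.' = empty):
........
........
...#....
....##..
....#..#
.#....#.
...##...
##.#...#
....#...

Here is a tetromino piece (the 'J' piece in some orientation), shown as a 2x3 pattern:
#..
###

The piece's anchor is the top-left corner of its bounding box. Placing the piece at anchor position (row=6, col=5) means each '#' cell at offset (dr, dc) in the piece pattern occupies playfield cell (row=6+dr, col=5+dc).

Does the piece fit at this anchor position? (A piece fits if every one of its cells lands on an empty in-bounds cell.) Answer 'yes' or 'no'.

Check each piece cell at anchor (6, 5):
  offset (0,0) -> (6,5): empty -> OK
  offset (1,0) -> (7,5): empty -> OK
  offset (1,1) -> (7,6): empty -> OK
  offset (1,2) -> (7,7): occupied ('#') -> FAIL
All cells valid: no

Answer: no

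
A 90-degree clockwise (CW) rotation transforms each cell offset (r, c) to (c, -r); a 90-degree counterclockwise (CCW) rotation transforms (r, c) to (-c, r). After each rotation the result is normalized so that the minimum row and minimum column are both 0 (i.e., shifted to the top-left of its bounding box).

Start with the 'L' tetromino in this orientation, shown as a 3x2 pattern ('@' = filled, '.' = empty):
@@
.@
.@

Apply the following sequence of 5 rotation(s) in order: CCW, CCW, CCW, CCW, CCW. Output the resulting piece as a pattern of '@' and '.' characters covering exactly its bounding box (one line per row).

Answer: @@@
@..

Derivation:
Start:
@@
.@
.@
After rotation 1 (CCW):
@@@
@..
After rotation 2 (CCW):
@.
@.
@@
After rotation 3 (CCW):
..@
@@@
After rotation 4 (CCW):
@@
.@
.@
After rotation 5 (CCW):
@@@
@..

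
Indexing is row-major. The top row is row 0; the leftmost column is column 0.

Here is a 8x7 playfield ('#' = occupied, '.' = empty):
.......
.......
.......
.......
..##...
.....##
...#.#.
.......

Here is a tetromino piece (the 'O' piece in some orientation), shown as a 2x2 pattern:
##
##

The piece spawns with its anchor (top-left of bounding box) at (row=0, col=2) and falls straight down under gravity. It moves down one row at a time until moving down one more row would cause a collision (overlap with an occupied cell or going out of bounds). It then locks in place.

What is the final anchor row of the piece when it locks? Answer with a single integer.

Answer: 2

Derivation:
Spawn at (row=0, col=2). Try each row:
  row 0: fits
  row 1: fits
  row 2: fits
  row 3: blocked -> lock at row 2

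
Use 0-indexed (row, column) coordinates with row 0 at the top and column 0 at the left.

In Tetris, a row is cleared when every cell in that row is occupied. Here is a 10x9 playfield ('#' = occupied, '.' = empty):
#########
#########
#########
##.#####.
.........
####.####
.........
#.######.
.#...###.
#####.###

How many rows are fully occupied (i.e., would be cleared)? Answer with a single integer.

Answer: 3

Derivation:
Check each row:
  row 0: 0 empty cells -> FULL (clear)
  row 1: 0 empty cells -> FULL (clear)
  row 2: 0 empty cells -> FULL (clear)
  row 3: 2 empty cells -> not full
  row 4: 9 empty cells -> not full
  row 5: 1 empty cell -> not full
  row 6: 9 empty cells -> not full
  row 7: 2 empty cells -> not full
  row 8: 5 empty cells -> not full
  row 9: 1 empty cell -> not full
Total rows cleared: 3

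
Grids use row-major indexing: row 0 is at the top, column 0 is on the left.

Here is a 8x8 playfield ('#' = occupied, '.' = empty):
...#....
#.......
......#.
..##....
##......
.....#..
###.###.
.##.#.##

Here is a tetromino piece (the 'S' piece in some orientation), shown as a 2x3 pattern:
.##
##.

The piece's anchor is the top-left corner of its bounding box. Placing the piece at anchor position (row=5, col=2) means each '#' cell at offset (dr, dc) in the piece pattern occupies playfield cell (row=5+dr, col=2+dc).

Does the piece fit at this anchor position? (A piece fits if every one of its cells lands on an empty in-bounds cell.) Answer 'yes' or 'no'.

Check each piece cell at anchor (5, 2):
  offset (0,1) -> (5,3): empty -> OK
  offset (0,2) -> (5,4): empty -> OK
  offset (1,0) -> (6,2): occupied ('#') -> FAIL
  offset (1,1) -> (6,3): empty -> OK
All cells valid: no

Answer: no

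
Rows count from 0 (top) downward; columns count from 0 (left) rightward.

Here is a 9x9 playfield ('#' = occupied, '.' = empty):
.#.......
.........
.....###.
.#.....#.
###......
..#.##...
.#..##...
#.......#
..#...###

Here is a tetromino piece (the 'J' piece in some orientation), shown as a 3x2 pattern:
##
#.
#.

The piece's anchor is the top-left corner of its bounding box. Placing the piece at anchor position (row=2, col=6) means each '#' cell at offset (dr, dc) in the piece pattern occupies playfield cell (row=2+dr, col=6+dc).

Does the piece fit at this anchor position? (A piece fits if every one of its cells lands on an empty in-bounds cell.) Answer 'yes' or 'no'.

Answer: no

Derivation:
Check each piece cell at anchor (2, 6):
  offset (0,0) -> (2,6): occupied ('#') -> FAIL
  offset (0,1) -> (2,7): occupied ('#') -> FAIL
  offset (1,0) -> (3,6): empty -> OK
  offset (2,0) -> (4,6): empty -> OK
All cells valid: no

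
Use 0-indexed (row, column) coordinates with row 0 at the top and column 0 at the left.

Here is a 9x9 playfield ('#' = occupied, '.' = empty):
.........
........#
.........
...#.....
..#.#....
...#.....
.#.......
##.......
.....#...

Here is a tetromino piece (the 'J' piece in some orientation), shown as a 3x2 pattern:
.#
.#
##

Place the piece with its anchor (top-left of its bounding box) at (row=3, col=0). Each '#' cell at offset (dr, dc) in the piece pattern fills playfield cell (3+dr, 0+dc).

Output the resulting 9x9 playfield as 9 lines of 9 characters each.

Fill (3+0,0+1) = (3,1)
Fill (3+1,0+1) = (4,1)
Fill (3+2,0+0) = (5,0)
Fill (3+2,0+1) = (5,1)

Answer: .........
........#
.........
.#.#.....
.##.#....
##.#.....
.#.......
##.......
.....#...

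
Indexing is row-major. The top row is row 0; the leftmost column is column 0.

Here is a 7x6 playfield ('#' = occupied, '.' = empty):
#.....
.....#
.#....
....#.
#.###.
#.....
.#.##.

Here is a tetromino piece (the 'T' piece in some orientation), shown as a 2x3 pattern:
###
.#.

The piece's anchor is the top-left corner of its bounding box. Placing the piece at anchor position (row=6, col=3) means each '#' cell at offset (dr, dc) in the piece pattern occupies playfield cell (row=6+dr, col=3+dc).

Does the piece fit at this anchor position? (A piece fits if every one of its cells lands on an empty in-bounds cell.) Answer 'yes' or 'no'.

Check each piece cell at anchor (6, 3):
  offset (0,0) -> (6,3): occupied ('#') -> FAIL
  offset (0,1) -> (6,4): occupied ('#') -> FAIL
  offset (0,2) -> (6,5): empty -> OK
  offset (1,1) -> (7,4): out of bounds -> FAIL
All cells valid: no

Answer: no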